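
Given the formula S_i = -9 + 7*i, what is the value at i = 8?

S_8 = -9 + 7*8 = -9 + 56 = 47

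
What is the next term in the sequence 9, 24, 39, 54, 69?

Differences: 24 - 9 = 15
This is an arithmetic sequence with common difference d = 15.
Next term = 69 + 15 = 84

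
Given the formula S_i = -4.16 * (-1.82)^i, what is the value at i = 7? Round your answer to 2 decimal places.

S_7 = -4.16 * (-1.82)^7 ≈ -4.16 * -66.1454 ≈ 275.16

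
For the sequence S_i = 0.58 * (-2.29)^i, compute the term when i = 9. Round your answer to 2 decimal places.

S_9 = 0.58 * (-2.29)^9 ≈ 0.58 * -1731.8862 ≈ -1004.49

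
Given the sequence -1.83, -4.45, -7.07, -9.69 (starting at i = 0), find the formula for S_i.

Check differences: -4.45 - -1.83 = -2.62
-7.07 - -4.45 = -2.62
Common difference d = -2.62.
First term a = -1.83.
Formula: S_i = -1.83 - 2.62*i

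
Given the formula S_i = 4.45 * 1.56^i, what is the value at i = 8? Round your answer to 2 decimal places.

S_8 = 4.45 * 1.56^8 ≈ 4.45 * 35.0749 ≈ 156.08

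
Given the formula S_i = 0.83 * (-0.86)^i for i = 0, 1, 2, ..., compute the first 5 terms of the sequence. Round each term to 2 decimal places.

This is a geometric sequence.
i=0: S_0 = 0.83 * (-0.86)^0 = 0.83
i=1: S_1 = 0.83 * (-0.86)^1 ≈ -0.71
i=2: S_2 = 0.83 * (-0.86)^2 ≈ 0.61
i=3: S_3 = 0.83 * (-0.86)^3 ≈ -0.53
i=4: S_4 = 0.83 * (-0.86)^4 ≈ 0.45
The first 5 terms are: [0.83, -0.71, 0.61, -0.53, 0.45]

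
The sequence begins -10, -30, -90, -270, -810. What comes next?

Ratios: -30 / -10 = 3.0
This is a geometric sequence with common ratio r = 3.
Next term = -810 * 3 = -2430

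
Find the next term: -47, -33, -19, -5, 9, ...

Differences: -33 - -47 = 14
This is an arithmetic sequence with common difference d = 14.
Next term = 9 + 14 = 23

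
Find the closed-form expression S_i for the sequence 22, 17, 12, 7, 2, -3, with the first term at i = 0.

Check differences: 17 - 22 = -5
12 - 17 = -5
Common difference d = -5.
First term a = 22.
Formula: S_i = 22 - 5*i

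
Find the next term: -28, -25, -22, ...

Differences: -25 - -28 = 3
This is an arithmetic sequence with common difference d = 3.
Next term = -22 + 3 = -19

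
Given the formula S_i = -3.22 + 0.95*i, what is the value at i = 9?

S_9 = -3.22 + 0.95*9 = -3.22 + 8.55 = 5.33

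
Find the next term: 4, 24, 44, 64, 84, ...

Differences: 24 - 4 = 20
This is an arithmetic sequence with common difference d = 20.
Next term = 84 + 20 = 104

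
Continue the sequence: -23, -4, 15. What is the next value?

Differences: -4 - -23 = 19
This is an arithmetic sequence with common difference d = 19.
Next term = 15 + 19 = 34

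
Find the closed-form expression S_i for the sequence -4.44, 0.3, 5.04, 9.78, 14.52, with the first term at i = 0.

Check differences: 0.3 - -4.44 = 4.74
5.04 - 0.3 = 4.74
Common difference d = 4.74.
First term a = -4.44.
Formula: S_i = -4.44 + 4.74*i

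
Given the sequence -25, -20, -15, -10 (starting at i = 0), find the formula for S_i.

Check differences: -20 - -25 = 5
-15 - -20 = 5
Common difference d = 5.
First term a = -25.
Formula: S_i = -25 + 5*i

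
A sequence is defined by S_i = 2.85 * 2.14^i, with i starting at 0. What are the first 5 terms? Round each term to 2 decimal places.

This is a geometric sequence.
i=0: S_0 = 2.85 * 2.14^0 = 2.85
i=1: S_1 = 2.85 * 2.14^1 ≈ 6.1
i=2: S_2 = 2.85 * 2.14^2 ≈ 13.05
i=3: S_3 = 2.85 * 2.14^3 ≈ 27.93
i=4: S_4 = 2.85 * 2.14^4 ≈ 59.77
The first 5 terms are: [2.85, 6.1, 13.05, 27.93, 59.77]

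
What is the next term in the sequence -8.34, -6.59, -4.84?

Differences: -6.59 - -8.34 = 1.75
This is an arithmetic sequence with common difference d = 1.75.
Next term = -4.84 + 1.75 = -3.09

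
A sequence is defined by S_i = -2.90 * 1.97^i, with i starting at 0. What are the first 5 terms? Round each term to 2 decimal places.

This is a geometric sequence.
i=0: S_0 = -2.9 * 1.97^0 = -2.9
i=1: S_1 = -2.9 * 1.97^1 ≈ -5.71
i=2: S_2 = -2.9 * 1.97^2 ≈ -11.25
i=3: S_3 = -2.9 * 1.97^3 ≈ -22.17
i=4: S_4 = -2.9 * 1.97^4 ≈ -43.68
The first 5 terms are: [-2.9, -5.71, -11.25, -22.17, -43.68]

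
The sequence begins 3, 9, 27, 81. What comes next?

Ratios: 9 / 3 = 3.0
This is a geometric sequence with common ratio r = 3.
Next term = 81 * 3 = 243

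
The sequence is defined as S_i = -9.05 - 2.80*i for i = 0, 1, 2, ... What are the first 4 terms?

This is an arithmetic sequence.
i=0: S_0 = -9.05 + -2.8*0 = -9.05
i=1: S_1 = -9.05 + -2.8*1 = -11.85
i=2: S_2 = -9.05 + -2.8*2 = -14.65
i=3: S_3 = -9.05 + -2.8*3 = -17.45
The first 4 terms are: [-9.05, -11.85, -14.65, -17.45]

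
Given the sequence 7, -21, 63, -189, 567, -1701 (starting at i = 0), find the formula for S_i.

Check ratios: -21 / 7 = -3.0
Common ratio r = -3.
First term a = 7.
Formula: S_i = 7 * (-3)^i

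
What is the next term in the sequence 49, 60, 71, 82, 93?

Differences: 60 - 49 = 11
This is an arithmetic sequence with common difference d = 11.
Next term = 93 + 11 = 104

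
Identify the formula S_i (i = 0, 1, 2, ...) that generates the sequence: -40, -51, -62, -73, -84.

Check differences: -51 - -40 = -11
-62 - -51 = -11
Common difference d = -11.
First term a = -40.
Formula: S_i = -40 - 11*i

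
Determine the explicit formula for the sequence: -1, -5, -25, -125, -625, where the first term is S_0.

Check ratios: -5 / -1 = 5.0
Common ratio r = 5.
First term a = -1.
Formula: S_i = -1 * 5^i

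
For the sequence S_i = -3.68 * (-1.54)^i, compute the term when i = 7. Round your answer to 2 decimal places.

S_7 = -3.68 * (-1.54)^7 ≈ -3.68 * -20.5421 ≈ 75.59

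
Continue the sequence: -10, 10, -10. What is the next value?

Ratios: 10 / -10 = -1.0
This is a geometric sequence with common ratio r = -1.
Next term = -10 * -1 = 10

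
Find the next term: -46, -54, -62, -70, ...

Differences: -54 - -46 = -8
This is an arithmetic sequence with common difference d = -8.
Next term = -70 + -8 = -78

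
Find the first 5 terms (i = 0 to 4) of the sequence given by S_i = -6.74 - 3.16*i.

This is an arithmetic sequence.
i=0: S_0 = -6.74 + -3.16*0 = -6.74
i=1: S_1 = -6.74 + -3.16*1 = -9.9
i=2: S_2 = -6.74 + -3.16*2 = -13.06
i=3: S_3 = -6.74 + -3.16*3 = -16.22
i=4: S_4 = -6.74 + -3.16*4 = -19.38
The first 5 terms are: [-6.74, -9.9, -13.06, -16.22, -19.38]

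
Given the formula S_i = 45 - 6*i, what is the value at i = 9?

S_9 = 45 + -6*9 = 45 + -54 = -9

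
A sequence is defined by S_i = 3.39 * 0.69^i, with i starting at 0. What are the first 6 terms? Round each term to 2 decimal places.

This is a geometric sequence.
i=0: S_0 = 3.39 * 0.69^0 = 3.39
i=1: S_1 = 3.39 * 0.69^1 ≈ 2.34
i=2: S_2 = 3.39 * 0.69^2 ≈ 1.61
i=3: S_3 = 3.39 * 0.69^3 ≈ 1.11
i=4: S_4 = 3.39 * 0.69^4 ≈ 0.77
i=5: S_5 = 3.39 * 0.69^5 ≈ 0.53
The first 6 terms are: [3.39, 2.34, 1.61, 1.11, 0.77, 0.53]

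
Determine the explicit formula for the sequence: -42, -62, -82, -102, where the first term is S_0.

Check differences: -62 - -42 = -20
-82 - -62 = -20
Common difference d = -20.
First term a = -42.
Formula: S_i = -42 - 20*i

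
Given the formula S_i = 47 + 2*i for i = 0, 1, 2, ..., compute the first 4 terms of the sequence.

This is an arithmetic sequence.
i=0: S_0 = 47 + 2*0 = 47
i=1: S_1 = 47 + 2*1 = 49
i=2: S_2 = 47 + 2*2 = 51
i=3: S_3 = 47 + 2*3 = 53
The first 4 terms are: [47, 49, 51, 53]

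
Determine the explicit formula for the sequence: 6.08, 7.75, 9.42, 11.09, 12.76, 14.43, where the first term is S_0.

Check differences: 7.75 - 6.08 = 1.67
9.42 - 7.75 = 1.67
Common difference d = 1.67.
First term a = 6.08.
Formula: S_i = 6.08 + 1.67*i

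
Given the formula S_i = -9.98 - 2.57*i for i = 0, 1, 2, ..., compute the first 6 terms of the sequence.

This is an arithmetic sequence.
i=0: S_0 = -9.98 + -2.57*0 = -9.98
i=1: S_1 = -9.98 + -2.57*1 = -12.55
i=2: S_2 = -9.98 + -2.57*2 = -15.12
i=3: S_3 = -9.98 + -2.57*3 = -17.69
i=4: S_4 = -9.98 + -2.57*4 = -20.26
i=5: S_5 = -9.98 + -2.57*5 = -22.83
The first 6 terms are: [-9.98, -12.55, -15.12, -17.69, -20.26, -22.83]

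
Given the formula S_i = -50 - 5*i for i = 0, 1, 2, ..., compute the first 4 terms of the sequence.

This is an arithmetic sequence.
i=0: S_0 = -50 + -5*0 = -50
i=1: S_1 = -50 + -5*1 = -55
i=2: S_2 = -50 + -5*2 = -60
i=3: S_3 = -50 + -5*3 = -65
The first 4 terms are: [-50, -55, -60, -65]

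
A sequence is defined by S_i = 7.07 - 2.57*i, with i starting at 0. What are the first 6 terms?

This is an arithmetic sequence.
i=0: S_0 = 7.07 + -2.57*0 = 7.07
i=1: S_1 = 7.07 + -2.57*1 = 4.5
i=2: S_2 = 7.07 + -2.57*2 = 1.93
i=3: S_3 = 7.07 + -2.57*3 = -0.64
i=4: S_4 = 7.07 + -2.57*4 = -3.21
i=5: S_5 = 7.07 + -2.57*5 = -5.78
The first 6 terms are: [7.07, 4.5, 1.93, -0.64, -3.21, -5.78]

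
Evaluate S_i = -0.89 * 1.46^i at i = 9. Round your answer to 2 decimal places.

S_9 = -0.89 * 1.46^9 ≈ -0.89 * 30.1423 ≈ -26.83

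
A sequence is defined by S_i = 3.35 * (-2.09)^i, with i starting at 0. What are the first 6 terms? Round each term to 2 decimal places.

This is a geometric sequence.
i=0: S_0 = 3.35 * (-2.09)^0 = 3.35
i=1: S_1 = 3.35 * (-2.09)^1 ≈ -7.0
i=2: S_2 = 3.35 * (-2.09)^2 ≈ 14.63
i=3: S_3 = 3.35 * (-2.09)^3 ≈ -30.58
i=4: S_4 = 3.35 * (-2.09)^4 ≈ 63.92
i=5: S_5 = 3.35 * (-2.09)^5 ≈ -133.59
The first 6 terms are: [3.35, -7.0, 14.63, -30.58, 63.92, -133.59]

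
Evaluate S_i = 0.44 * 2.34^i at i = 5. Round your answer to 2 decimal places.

S_5 = 0.44 * 2.34^5 ≈ 0.44 * 70.1583 ≈ 30.87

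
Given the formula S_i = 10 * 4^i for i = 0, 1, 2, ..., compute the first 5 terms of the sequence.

This is a geometric sequence.
i=0: S_0 = 10 * 4^0 = 10
i=1: S_1 = 10 * 4^1 = 40
i=2: S_2 = 10 * 4^2 = 160
i=3: S_3 = 10 * 4^3 = 640
i=4: S_4 = 10 * 4^4 = 2560
The first 5 terms are: [10, 40, 160, 640, 2560]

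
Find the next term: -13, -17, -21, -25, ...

Differences: -17 - -13 = -4
This is an arithmetic sequence with common difference d = -4.
Next term = -25 + -4 = -29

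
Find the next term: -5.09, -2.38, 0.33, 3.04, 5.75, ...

Differences: -2.38 - -5.09 = 2.71
This is an arithmetic sequence with common difference d = 2.71.
Next term = 5.75 + 2.71 = 8.46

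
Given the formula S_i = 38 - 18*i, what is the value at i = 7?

S_7 = 38 + -18*7 = 38 + -126 = -88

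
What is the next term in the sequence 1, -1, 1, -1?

Ratios: -1 / 1 = -1.0
This is a geometric sequence with common ratio r = -1.
Next term = -1 * -1 = 1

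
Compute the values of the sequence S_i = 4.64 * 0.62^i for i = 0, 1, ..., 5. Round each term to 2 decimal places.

This is a geometric sequence.
i=0: S_0 = 4.64 * 0.62^0 = 4.64
i=1: S_1 = 4.64 * 0.62^1 ≈ 2.88
i=2: S_2 = 4.64 * 0.62^2 ≈ 1.78
i=3: S_3 = 4.64 * 0.62^3 ≈ 1.11
i=4: S_4 = 4.64 * 0.62^4 ≈ 0.69
i=5: S_5 = 4.64 * 0.62^5 ≈ 0.43
The first 6 terms are: [4.64, 2.88, 1.78, 1.11, 0.69, 0.43]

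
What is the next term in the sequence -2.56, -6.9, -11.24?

Differences: -6.9 - -2.56 = -4.34
This is an arithmetic sequence with common difference d = -4.34.
Next term = -11.24 + -4.34 = -15.58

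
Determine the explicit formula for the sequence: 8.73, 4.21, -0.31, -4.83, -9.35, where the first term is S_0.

Check differences: 4.21 - 8.73 = -4.52
-0.31 - 4.21 = -4.52
Common difference d = -4.52.
First term a = 8.73.
Formula: S_i = 8.73 - 4.52*i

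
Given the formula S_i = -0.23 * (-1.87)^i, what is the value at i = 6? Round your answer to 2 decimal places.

S_6 = -0.23 * (-1.87)^6 ≈ -0.23 * 42.7612 ≈ -9.84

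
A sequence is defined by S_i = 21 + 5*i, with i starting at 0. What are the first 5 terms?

This is an arithmetic sequence.
i=0: S_0 = 21 + 5*0 = 21
i=1: S_1 = 21 + 5*1 = 26
i=2: S_2 = 21 + 5*2 = 31
i=3: S_3 = 21 + 5*3 = 36
i=4: S_4 = 21 + 5*4 = 41
The first 5 terms are: [21, 26, 31, 36, 41]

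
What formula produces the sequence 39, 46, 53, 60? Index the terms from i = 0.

Check differences: 46 - 39 = 7
53 - 46 = 7
Common difference d = 7.
First term a = 39.
Formula: S_i = 39 + 7*i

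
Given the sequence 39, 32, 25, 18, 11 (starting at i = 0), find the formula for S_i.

Check differences: 32 - 39 = -7
25 - 32 = -7
Common difference d = -7.
First term a = 39.
Formula: S_i = 39 - 7*i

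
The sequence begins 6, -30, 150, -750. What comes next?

Ratios: -30 / 6 = -5.0
This is a geometric sequence with common ratio r = -5.
Next term = -750 * -5 = 3750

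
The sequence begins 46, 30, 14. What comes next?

Differences: 30 - 46 = -16
This is an arithmetic sequence with common difference d = -16.
Next term = 14 + -16 = -2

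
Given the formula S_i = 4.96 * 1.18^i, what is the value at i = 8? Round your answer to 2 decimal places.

S_8 = 4.96 * 1.18^8 ≈ 4.96 * 3.7589 ≈ 18.64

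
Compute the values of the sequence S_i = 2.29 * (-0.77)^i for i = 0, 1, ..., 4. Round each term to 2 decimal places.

This is a geometric sequence.
i=0: S_0 = 2.29 * (-0.77)^0 = 2.29
i=1: S_1 = 2.29 * (-0.77)^1 ≈ -1.76
i=2: S_2 = 2.29 * (-0.77)^2 ≈ 1.36
i=3: S_3 = 2.29 * (-0.77)^3 ≈ -1.05
i=4: S_4 = 2.29 * (-0.77)^4 ≈ 0.81
The first 5 terms are: [2.29, -1.76, 1.36, -1.05, 0.81]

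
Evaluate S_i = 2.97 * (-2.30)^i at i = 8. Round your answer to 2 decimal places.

S_8 = 2.97 * (-2.3)^8 ≈ 2.97 * 783.1099 ≈ 2325.84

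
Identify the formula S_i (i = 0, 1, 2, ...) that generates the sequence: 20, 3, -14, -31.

Check differences: 3 - 20 = -17
-14 - 3 = -17
Common difference d = -17.
First term a = 20.
Formula: S_i = 20 - 17*i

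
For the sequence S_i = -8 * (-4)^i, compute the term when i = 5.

S_5 = -8 * (-4)^5 = -8 * -1024 = 8192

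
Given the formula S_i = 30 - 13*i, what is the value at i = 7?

S_7 = 30 + -13*7 = 30 + -91 = -61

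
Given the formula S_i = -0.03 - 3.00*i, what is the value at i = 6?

S_6 = -0.03 + -3.0*6 = -0.03 + -18.0 = -18.03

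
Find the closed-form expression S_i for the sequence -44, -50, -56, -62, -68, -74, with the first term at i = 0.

Check differences: -50 - -44 = -6
-56 - -50 = -6
Common difference d = -6.
First term a = -44.
Formula: S_i = -44 - 6*i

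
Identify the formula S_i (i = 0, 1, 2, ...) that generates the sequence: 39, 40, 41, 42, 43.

Check differences: 40 - 39 = 1
41 - 40 = 1
Common difference d = 1.
First term a = 39.
Formula: S_i = 39 + 1*i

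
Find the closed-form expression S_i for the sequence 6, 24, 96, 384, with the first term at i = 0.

Check ratios: 24 / 6 = 4.0
Common ratio r = 4.
First term a = 6.
Formula: S_i = 6 * 4^i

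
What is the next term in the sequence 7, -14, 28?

Ratios: -14 / 7 = -2.0
This is a geometric sequence with common ratio r = -2.
Next term = 28 * -2 = -56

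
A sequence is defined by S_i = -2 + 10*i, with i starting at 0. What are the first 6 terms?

This is an arithmetic sequence.
i=0: S_0 = -2 + 10*0 = -2
i=1: S_1 = -2 + 10*1 = 8
i=2: S_2 = -2 + 10*2 = 18
i=3: S_3 = -2 + 10*3 = 28
i=4: S_4 = -2 + 10*4 = 38
i=5: S_5 = -2 + 10*5 = 48
The first 6 terms are: [-2, 8, 18, 28, 38, 48]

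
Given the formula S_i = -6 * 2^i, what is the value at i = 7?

S_7 = -6 * 2^7 = -6 * 128 = -768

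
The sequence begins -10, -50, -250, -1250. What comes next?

Ratios: -50 / -10 = 5.0
This is a geometric sequence with common ratio r = 5.
Next term = -1250 * 5 = -6250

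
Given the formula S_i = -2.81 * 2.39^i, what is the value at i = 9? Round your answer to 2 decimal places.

S_9 = -2.81 * 2.39^9 ≈ -2.81 * 2544.3749 ≈ -7149.69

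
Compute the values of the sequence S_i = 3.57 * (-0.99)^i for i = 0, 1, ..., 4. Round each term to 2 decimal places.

This is a geometric sequence.
i=0: S_0 = 3.57 * (-0.99)^0 = 3.57
i=1: S_1 = 3.57 * (-0.99)^1 ≈ -3.53
i=2: S_2 = 3.57 * (-0.99)^2 ≈ 3.5
i=3: S_3 = 3.57 * (-0.99)^3 ≈ -3.46
i=4: S_4 = 3.57 * (-0.99)^4 ≈ 3.43
The first 5 terms are: [3.57, -3.53, 3.5, -3.46, 3.43]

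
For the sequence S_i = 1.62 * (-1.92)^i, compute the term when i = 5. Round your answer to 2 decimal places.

S_5 = 1.62 * (-1.92)^5 ≈ 1.62 * -26.0919 ≈ -42.27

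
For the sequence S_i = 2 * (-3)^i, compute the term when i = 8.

S_8 = 2 * (-3)^8 = 2 * 6561 = 13122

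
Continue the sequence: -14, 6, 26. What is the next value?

Differences: 6 - -14 = 20
This is an arithmetic sequence with common difference d = 20.
Next term = 26 + 20 = 46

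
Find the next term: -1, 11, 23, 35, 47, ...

Differences: 11 - -1 = 12
This is an arithmetic sequence with common difference d = 12.
Next term = 47 + 12 = 59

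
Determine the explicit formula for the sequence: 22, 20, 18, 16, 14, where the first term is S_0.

Check differences: 20 - 22 = -2
18 - 20 = -2
Common difference d = -2.
First term a = 22.
Formula: S_i = 22 - 2*i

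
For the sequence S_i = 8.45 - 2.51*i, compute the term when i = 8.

S_8 = 8.45 + -2.51*8 = 8.45 + -20.08 = -11.63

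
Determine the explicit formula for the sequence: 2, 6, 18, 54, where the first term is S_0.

Check ratios: 6 / 2 = 3.0
Common ratio r = 3.
First term a = 2.
Formula: S_i = 2 * 3^i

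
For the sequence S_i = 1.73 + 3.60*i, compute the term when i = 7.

S_7 = 1.73 + 3.6*7 = 1.73 + 25.2 = 26.93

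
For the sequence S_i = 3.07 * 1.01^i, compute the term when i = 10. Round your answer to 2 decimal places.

S_10 = 3.07 * 1.01^10 ≈ 3.07 * 1.1046 ≈ 3.39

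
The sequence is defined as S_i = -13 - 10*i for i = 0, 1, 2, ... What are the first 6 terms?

This is an arithmetic sequence.
i=0: S_0 = -13 + -10*0 = -13
i=1: S_1 = -13 + -10*1 = -23
i=2: S_2 = -13 + -10*2 = -33
i=3: S_3 = -13 + -10*3 = -43
i=4: S_4 = -13 + -10*4 = -53
i=5: S_5 = -13 + -10*5 = -63
The first 6 terms are: [-13, -23, -33, -43, -53, -63]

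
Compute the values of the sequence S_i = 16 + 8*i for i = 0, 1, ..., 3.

This is an arithmetic sequence.
i=0: S_0 = 16 + 8*0 = 16
i=1: S_1 = 16 + 8*1 = 24
i=2: S_2 = 16 + 8*2 = 32
i=3: S_3 = 16 + 8*3 = 40
The first 4 terms are: [16, 24, 32, 40]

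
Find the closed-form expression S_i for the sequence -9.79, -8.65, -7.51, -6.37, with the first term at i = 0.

Check differences: -8.65 - -9.79 = 1.14
-7.51 - -8.65 = 1.14
Common difference d = 1.14.
First term a = -9.79.
Formula: S_i = -9.79 + 1.14*i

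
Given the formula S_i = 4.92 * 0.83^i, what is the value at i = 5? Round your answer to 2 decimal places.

S_5 = 4.92 * 0.83^5 ≈ 4.92 * 0.3939 ≈ 1.94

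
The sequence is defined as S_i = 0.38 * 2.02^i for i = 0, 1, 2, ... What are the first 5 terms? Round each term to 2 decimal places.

This is a geometric sequence.
i=0: S_0 = 0.38 * 2.02^0 = 0.38
i=1: S_1 = 0.38 * 2.02^1 ≈ 0.77
i=2: S_2 = 0.38 * 2.02^2 ≈ 1.55
i=3: S_3 = 0.38 * 2.02^3 ≈ 3.13
i=4: S_4 = 0.38 * 2.02^4 ≈ 6.33
The first 5 terms are: [0.38, 0.77, 1.55, 3.13, 6.33]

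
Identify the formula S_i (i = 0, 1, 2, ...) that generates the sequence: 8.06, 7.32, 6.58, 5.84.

Check differences: 7.32 - 8.06 = -0.74
6.58 - 7.32 = -0.74
Common difference d = -0.74.
First term a = 8.06.
Formula: S_i = 8.06 - 0.74*i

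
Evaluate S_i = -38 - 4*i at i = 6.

S_6 = -38 + -4*6 = -38 + -24 = -62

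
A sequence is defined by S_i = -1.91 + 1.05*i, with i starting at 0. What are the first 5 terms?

This is an arithmetic sequence.
i=0: S_0 = -1.91 + 1.05*0 = -1.91
i=1: S_1 = -1.91 + 1.05*1 = -0.86
i=2: S_2 = -1.91 + 1.05*2 = 0.19
i=3: S_3 = -1.91 + 1.05*3 = 1.24
i=4: S_4 = -1.91 + 1.05*4 = 2.29
The first 5 terms are: [-1.91, -0.86, 0.19, 1.24, 2.29]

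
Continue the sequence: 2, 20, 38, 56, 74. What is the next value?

Differences: 20 - 2 = 18
This is an arithmetic sequence with common difference d = 18.
Next term = 74 + 18 = 92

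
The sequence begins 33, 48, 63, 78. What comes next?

Differences: 48 - 33 = 15
This is an arithmetic sequence with common difference d = 15.
Next term = 78 + 15 = 93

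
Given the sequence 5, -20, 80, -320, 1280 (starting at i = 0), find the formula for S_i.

Check ratios: -20 / 5 = -4.0
Common ratio r = -4.
First term a = 5.
Formula: S_i = 5 * (-4)^i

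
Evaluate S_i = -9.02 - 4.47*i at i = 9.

S_9 = -9.02 + -4.47*9 = -9.02 + -40.23 = -49.25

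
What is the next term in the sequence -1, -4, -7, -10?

Differences: -4 - -1 = -3
This is an arithmetic sequence with common difference d = -3.
Next term = -10 + -3 = -13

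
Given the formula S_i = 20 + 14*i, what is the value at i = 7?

S_7 = 20 + 14*7 = 20 + 98 = 118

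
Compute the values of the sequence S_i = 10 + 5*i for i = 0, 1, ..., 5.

This is an arithmetic sequence.
i=0: S_0 = 10 + 5*0 = 10
i=1: S_1 = 10 + 5*1 = 15
i=2: S_2 = 10 + 5*2 = 20
i=3: S_3 = 10 + 5*3 = 25
i=4: S_4 = 10 + 5*4 = 30
i=5: S_5 = 10 + 5*5 = 35
The first 6 terms are: [10, 15, 20, 25, 30, 35]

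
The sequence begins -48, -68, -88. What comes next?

Differences: -68 - -48 = -20
This is an arithmetic sequence with common difference d = -20.
Next term = -88 + -20 = -108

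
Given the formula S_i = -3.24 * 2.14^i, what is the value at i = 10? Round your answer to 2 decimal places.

S_10 = -3.24 * 2.14^10 ≈ -3.24 * 2014.363 ≈ -6526.54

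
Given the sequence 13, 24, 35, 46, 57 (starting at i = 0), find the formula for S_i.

Check differences: 24 - 13 = 11
35 - 24 = 11
Common difference d = 11.
First term a = 13.
Formula: S_i = 13 + 11*i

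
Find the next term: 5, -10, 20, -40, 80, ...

Ratios: -10 / 5 = -2.0
This is a geometric sequence with common ratio r = -2.
Next term = 80 * -2 = -160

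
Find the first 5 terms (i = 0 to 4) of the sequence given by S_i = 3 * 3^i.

This is a geometric sequence.
i=0: S_0 = 3 * 3^0 = 3
i=1: S_1 = 3 * 3^1 = 9
i=2: S_2 = 3 * 3^2 = 27
i=3: S_3 = 3 * 3^3 = 81
i=4: S_4 = 3 * 3^4 = 243
The first 5 terms are: [3, 9, 27, 81, 243]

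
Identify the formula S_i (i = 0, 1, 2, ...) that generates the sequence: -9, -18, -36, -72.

Check ratios: -18 / -9 = 2.0
Common ratio r = 2.
First term a = -9.
Formula: S_i = -9 * 2^i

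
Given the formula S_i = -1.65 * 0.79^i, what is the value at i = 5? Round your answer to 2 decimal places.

S_5 = -1.65 * 0.79^5 ≈ -1.65 * 0.3077 ≈ -0.51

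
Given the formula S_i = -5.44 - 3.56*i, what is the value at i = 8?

S_8 = -5.44 + -3.56*8 = -5.44 + -28.48 = -33.92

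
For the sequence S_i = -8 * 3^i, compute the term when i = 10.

S_10 = -8 * 3^10 = -8 * 59049 = -472392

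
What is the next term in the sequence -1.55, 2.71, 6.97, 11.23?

Differences: 2.71 - -1.55 = 4.26
This is an arithmetic sequence with common difference d = 4.26.
Next term = 11.23 + 4.26 = 15.49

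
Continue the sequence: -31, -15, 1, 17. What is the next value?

Differences: -15 - -31 = 16
This is an arithmetic sequence with common difference d = 16.
Next term = 17 + 16 = 33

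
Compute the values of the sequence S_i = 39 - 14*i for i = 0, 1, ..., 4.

This is an arithmetic sequence.
i=0: S_0 = 39 + -14*0 = 39
i=1: S_1 = 39 + -14*1 = 25
i=2: S_2 = 39 + -14*2 = 11
i=3: S_3 = 39 + -14*3 = -3
i=4: S_4 = 39 + -14*4 = -17
The first 5 terms are: [39, 25, 11, -3, -17]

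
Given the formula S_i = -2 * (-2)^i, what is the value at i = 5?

S_5 = -2 * (-2)^5 = -2 * -32 = 64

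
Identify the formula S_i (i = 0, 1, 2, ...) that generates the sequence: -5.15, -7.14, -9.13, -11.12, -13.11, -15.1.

Check differences: -7.14 - -5.15 = -1.99
-9.13 - -7.14 = -1.99
Common difference d = -1.99.
First term a = -5.15.
Formula: S_i = -5.15 - 1.99*i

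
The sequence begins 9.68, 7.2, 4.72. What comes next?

Differences: 7.2 - 9.68 = -2.48
This is an arithmetic sequence with common difference d = -2.48.
Next term = 4.72 + -2.48 = 2.24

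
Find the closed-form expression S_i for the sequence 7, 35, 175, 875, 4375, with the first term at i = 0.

Check ratios: 35 / 7 = 5.0
Common ratio r = 5.
First term a = 7.
Formula: S_i = 7 * 5^i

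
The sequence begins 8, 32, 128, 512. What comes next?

Ratios: 32 / 8 = 4.0
This is a geometric sequence with common ratio r = 4.
Next term = 512 * 4 = 2048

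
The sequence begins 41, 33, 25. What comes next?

Differences: 33 - 41 = -8
This is an arithmetic sequence with common difference d = -8.
Next term = 25 + -8 = 17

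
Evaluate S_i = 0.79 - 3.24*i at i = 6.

S_6 = 0.79 + -3.24*6 = 0.79 + -19.44 = -18.65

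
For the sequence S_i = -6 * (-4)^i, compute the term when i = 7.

S_7 = -6 * (-4)^7 = -6 * -16384 = 98304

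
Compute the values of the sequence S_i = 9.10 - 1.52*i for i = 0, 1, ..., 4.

This is an arithmetic sequence.
i=0: S_0 = 9.1 + -1.52*0 = 9.1
i=1: S_1 = 9.1 + -1.52*1 = 7.58
i=2: S_2 = 9.1 + -1.52*2 = 6.06
i=3: S_3 = 9.1 + -1.52*3 = 4.54
i=4: S_4 = 9.1 + -1.52*4 = 3.02
The first 5 terms are: [9.1, 7.58, 6.06, 4.54, 3.02]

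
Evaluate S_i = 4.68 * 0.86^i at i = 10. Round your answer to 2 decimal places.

S_10 = 4.68 * 0.86^10 ≈ 4.68 * 0.2213 ≈ 1.04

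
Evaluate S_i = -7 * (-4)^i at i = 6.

S_6 = -7 * (-4)^6 = -7 * 4096 = -28672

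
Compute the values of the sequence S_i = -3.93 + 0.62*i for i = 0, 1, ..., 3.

This is an arithmetic sequence.
i=0: S_0 = -3.93 + 0.62*0 = -3.93
i=1: S_1 = -3.93 + 0.62*1 = -3.31
i=2: S_2 = -3.93 + 0.62*2 = -2.69
i=3: S_3 = -3.93 + 0.62*3 = -2.07
The first 4 terms are: [-3.93, -3.31, -2.69, -2.07]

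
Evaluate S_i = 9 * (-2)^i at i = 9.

S_9 = 9 * (-2)^9 = 9 * -512 = -4608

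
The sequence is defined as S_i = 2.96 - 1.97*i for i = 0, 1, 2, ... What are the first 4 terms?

This is an arithmetic sequence.
i=0: S_0 = 2.96 + -1.97*0 = 2.96
i=1: S_1 = 2.96 + -1.97*1 = 0.99
i=2: S_2 = 2.96 + -1.97*2 = -0.98
i=3: S_3 = 2.96 + -1.97*3 = -2.95
The first 4 terms are: [2.96, 0.99, -0.98, -2.95]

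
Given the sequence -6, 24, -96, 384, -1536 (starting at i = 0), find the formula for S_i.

Check ratios: 24 / -6 = -4.0
Common ratio r = -4.
First term a = -6.
Formula: S_i = -6 * (-4)^i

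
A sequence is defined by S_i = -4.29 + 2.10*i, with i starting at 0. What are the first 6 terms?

This is an arithmetic sequence.
i=0: S_0 = -4.29 + 2.1*0 = -4.29
i=1: S_1 = -4.29 + 2.1*1 = -2.19
i=2: S_2 = -4.29 + 2.1*2 = -0.09
i=3: S_3 = -4.29 + 2.1*3 = 2.01
i=4: S_4 = -4.29 + 2.1*4 = 4.11
i=5: S_5 = -4.29 + 2.1*5 = 6.21
The first 6 terms are: [-4.29, -2.19, -0.09, 2.01, 4.11, 6.21]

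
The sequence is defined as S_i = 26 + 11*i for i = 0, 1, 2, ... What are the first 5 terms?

This is an arithmetic sequence.
i=0: S_0 = 26 + 11*0 = 26
i=1: S_1 = 26 + 11*1 = 37
i=2: S_2 = 26 + 11*2 = 48
i=3: S_3 = 26 + 11*3 = 59
i=4: S_4 = 26 + 11*4 = 70
The first 5 terms are: [26, 37, 48, 59, 70]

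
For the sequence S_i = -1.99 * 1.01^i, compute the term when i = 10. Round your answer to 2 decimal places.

S_10 = -1.99 * 1.01^10 ≈ -1.99 * 1.1046 ≈ -2.2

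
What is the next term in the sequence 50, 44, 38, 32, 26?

Differences: 44 - 50 = -6
This is an arithmetic sequence with common difference d = -6.
Next term = 26 + -6 = 20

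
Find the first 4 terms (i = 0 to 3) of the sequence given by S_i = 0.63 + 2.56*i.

This is an arithmetic sequence.
i=0: S_0 = 0.63 + 2.56*0 = 0.63
i=1: S_1 = 0.63 + 2.56*1 = 3.19
i=2: S_2 = 0.63 + 2.56*2 = 5.75
i=3: S_3 = 0.63 + 2.56*3 = 8.31
The first 4 terms are: [0.63, 3.19, 5.75, 8.31]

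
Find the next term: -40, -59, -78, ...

Differences: -59 - -40 = -19
This is an arithmetic sequence with common difference d = -19.
Next term = -78 + -19 = -97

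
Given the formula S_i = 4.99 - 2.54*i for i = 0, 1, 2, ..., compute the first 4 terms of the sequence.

This is an arithmetic sequence.
i=0: S_0 = 4.99 + -2.54*0 = 4.99
i=1: S_1 = 4.99 + -2.54*1 = 2.45
i=2: S_2 = 4.99 + -2.54*2 = -0.09
i=3: S_3 = 4.99 + -2.54*3 = -2.63
The first 4 terms are: [4.99, 2.45, -0.09, -2.63]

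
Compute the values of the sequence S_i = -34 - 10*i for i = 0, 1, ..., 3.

This is an arithmetic sequence.
i=0: S_0 = -34 + -10*0 = -34
i=1: S_1 = -34 + -10*1 = -44
i=2: S_2 = -34 + -10*2 = -54
i=3: S_3 = -34 + -10*3 = -64
The first 4 terms are: [-34, -44, -54, -64]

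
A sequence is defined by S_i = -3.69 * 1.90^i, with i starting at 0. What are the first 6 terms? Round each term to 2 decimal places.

This is a geometric sequence.
i=0: S_0 = -3.69 * 1.9^0 = -3.69
i=1: S_1 = -3.69 * 1.9^1 ≈ -7.01
i=2: S_2 = -3.69 * 1.9^2 ≈ -13.32
i=3: S_3 = -3.69 * 1.9^3 ≈ -25.31
i=4: S_4 = -3.69 * 1.9^4 ≈ -48.09
i=5: S_5 = -3.69 * 1.9^5 ≈ -91.37
The first 6 terms are: [-3.69, -7.01, -13.32, -25.31, -48.09, -91.37]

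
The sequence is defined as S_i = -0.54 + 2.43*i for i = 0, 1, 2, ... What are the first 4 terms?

This is an arithmetic sequence.
i=0: S_0 = -0.54 + 2.43*0 = -0.54
i=1: S_1 = -0.54 + 2.43*1 = 1.89
i=2: S_2 = -0.54 + 2.43*2 = 4.32
i=3: S_3 = -0.54 + 2.43*3 = 6.75
The first 4 terms are: [-0.54, 1.89, 4.32, 6.75]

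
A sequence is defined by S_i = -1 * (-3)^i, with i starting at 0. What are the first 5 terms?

This is a geometric sequence.
i=0: S_0 = -1 * (-3)^0 = -1
i=1: S_1 = -1 * (-3)^1 = 3
i=2: S_2 = -1 * (-3)^2 = -9
i=3: S_3 = -1 * (-3)^3 = 27
i=4: S_4 = -1 * (-3)^4 = -81
The first 5 terms are: [-1, 3, -9, 27, -81]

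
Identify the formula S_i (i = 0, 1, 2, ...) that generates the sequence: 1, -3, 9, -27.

Check ratios: -3 / 1 = -3.0
Common ratio r = -3.
First term a = 1.
Formula: S_i = 1 * (-3)^i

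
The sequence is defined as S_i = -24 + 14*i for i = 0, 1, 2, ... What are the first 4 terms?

This is an arithmetic sequence.
i=0: S_0 = -24 + 14*0 = -24
i=1: S_1 = -24 + 14*1 = -10
i=2: S_2 = -24 + 14*2 = 4
i=3: S_3 = -24 + 14*3 = 18
The first 4 terms are: [-24, -10, 4, 18]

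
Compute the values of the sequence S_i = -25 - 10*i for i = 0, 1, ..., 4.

This is an arithmetic sequence.
i=0: S_0 = -25 + -10*0 = -25
i=1: S_1 = -25 + -10*1 = -35
i=2: S_2 = -25 + -10*2 = -45
i=3: S_3 = -25 + -10*3 = -55
i=4: S_4 = -25 + -10*4 = -65
The first 5 terms are: [-25, -35, -45, -55, -65]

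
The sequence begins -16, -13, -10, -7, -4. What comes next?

Differences: -13 - -16 = 3
This is an arithmetic sequence with common difference d = 3.
Next term = -4 + 3 = -1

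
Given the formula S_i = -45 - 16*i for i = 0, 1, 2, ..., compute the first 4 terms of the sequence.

This is an arithmetic sequence.
i=0: S_0 = -45 + -16*0 = -45
i=1: S_1 = -45 + -16*1 = -61
i=2: S_2 = -45 + -16*2 = -77
i=3: S_3 = -45 + -16*3 = -93
The first 4 terms are: [-45, -61, -77, -93]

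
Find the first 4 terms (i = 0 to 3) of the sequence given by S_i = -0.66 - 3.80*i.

This is an arithmetic sequence.
i=0: S_0 = -0.66 + -3.8*0 = -0.66
i=1: S_1 = -0.66 + -3.8*1 = -4.46
i=2: S_2 = -0.66 + -3.8*2 = -8.26
i=3: S_3 = -0.66 + -3.8*3 = -12.06
The first 4 terms are: [-0.66, -4.46, -8.26, -12.06]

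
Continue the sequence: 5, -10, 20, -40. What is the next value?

Ratios: -10 / 5 = -2.0
This is a geometric sequence with common ratio r = -2.
Next term = -40 * -2 = 80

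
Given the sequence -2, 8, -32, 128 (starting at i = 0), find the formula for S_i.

Check ratios: 8 / -2 = -4.0
Common ratio r = -4.
First term a = -2.
Formula: S_i = -2 * (-4)^i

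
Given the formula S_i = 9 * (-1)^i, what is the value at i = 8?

S_8 = 9 * (-1)^8 = 9 * 1 = 9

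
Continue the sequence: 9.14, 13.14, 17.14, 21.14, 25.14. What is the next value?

Differences: 13.14 - 9.14 = 4.0
This is an arithmetic sequence with common difference d = 4.0.
Next term = 25.14 + 4.0 = 29.14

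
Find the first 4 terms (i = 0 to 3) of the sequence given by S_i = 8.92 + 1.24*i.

This is an arithmetic sequence.
i=0: S_0 = 8.92 + 1.24*0 = 8.92
i=1: S_1 = 8.92 + 1.24*1 = 10.16
i=2: S_2 = 8.92 + 1.24*2 = 11.4
i=3: S_3 = 8.92 + 1.24*3 = 12.64
The first 4 terms are: [8.92, 10.16, 11.4, 12.64]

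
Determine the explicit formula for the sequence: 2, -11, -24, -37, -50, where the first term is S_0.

Check differences: -11 - 2 = -13
-24 - -11 = -13
Common difference d = -13.
First term a = 2.
Formula: S_i = 2 - 13*i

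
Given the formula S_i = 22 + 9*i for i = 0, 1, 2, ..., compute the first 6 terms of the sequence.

This is an arithmetic sequence.
i=0: S_0 = 22 + 9*0 = 22
i=1: S_1 = 22 + 9*1 = 31
i=2: S_2 = 22 + 9*2 = 40
i=3: S_3 = 22 + 9*3 = 49
i=4: S_4 = 22 + 9*4 = 58
i=5: S_5 = 22 + 9*5 = 67
The first 6 terms are: [22, 31, 40, 49, 58, 67]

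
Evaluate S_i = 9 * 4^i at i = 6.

S_6 = 9 * 4^6 = 9 * 4096 = 36864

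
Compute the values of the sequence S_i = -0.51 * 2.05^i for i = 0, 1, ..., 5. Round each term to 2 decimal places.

This is a geometric sequence.
i=0: S_0 = -0.51 * 2.05^0 = -0.51
i=1: S_1 = -0.51 * 2.05^1 ≈ -1.05
i=2: S_2 = -0.51 * 2.05^2 ≈ -2.14
i=3: S_3 = -0.51 * 2.05^3 ≈ -4.39
i=4: S_4 = -0.51 * 2.05^4 ≈ -9.01
i=5: S_5 = -0.51 * 2.05^5 ≈ -18.46
The first 6 terms are: [-0.51, -1.05, -2.14, -4.39, -9.01, -18.46]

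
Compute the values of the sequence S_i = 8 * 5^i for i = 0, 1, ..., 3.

This is a geometric sequence.
i=0: S_0 = 8 * 5^0 = 8
i=1: S_1 = 8 * 5^1 = 40
i=2: S_2 = 8 * 5^2 = 200
i=3: S_3 = 8 * 5^3 = 1000
The first 4 terms are: [8, 40, 200, 1000]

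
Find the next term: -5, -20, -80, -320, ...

Ratios: -20 / -5 = 4.0
This is a geometric sequence with common ratio r = 4.
Next term = -320 * 4 = -1280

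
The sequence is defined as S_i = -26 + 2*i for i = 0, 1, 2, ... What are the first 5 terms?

This is an arithmetic sequence.
i=0: S_0 = -26 + 2*0 = -26
i=1: S_1 = -26 + 2*1 = -24
i=2: S_2 = -26 + 2*2 = -22
i=3: S_3 = -26 + 2*3 = -20
i=4: S_4 = -26 + 2*4 = -18
The first 5 terms are: [-26, -24, -22, -20, -18]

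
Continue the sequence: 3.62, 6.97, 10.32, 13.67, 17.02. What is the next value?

Differences: 6.97 - 3.62 = 3.35
This is an arithmetic sequence with common difference d = 3.35.
Next term = 17.02 + 3.35 = 20.37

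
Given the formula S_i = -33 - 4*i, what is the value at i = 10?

S_10 = -33 + -4*10 = -33 + -40 = -73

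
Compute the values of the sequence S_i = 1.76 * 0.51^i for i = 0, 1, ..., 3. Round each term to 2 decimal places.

This is a geometric sequence.
i=0: S_0 = 1.76 * 0.51^0 = 1.76
i=1: S_1 = 1.76 * 0.51^1 ≈ 0.9
i=2: S_2 = 1.76 * 0.51^2 ≈ 0.46
i=3: S_3 = 1.76 * 0.51^3 ≈ 0.23
The first 4 terms are: [1.76, 0.9, 0.46, 0.23]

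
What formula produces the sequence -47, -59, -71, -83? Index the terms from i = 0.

Check differences: -59 - -47 = -12
-71 - -59 = -12
Common difference d = -12.
First term a = -47.
Formula: S_i = -47 - 12*i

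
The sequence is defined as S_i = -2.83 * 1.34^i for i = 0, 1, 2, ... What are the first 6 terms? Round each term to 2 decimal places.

This is a geometric sequence.
i=0: S_0 = -2.83 * 1.34^0 = -2.83
i=1: S_1 = -2.83 * 1.34^1 ≈ -3.79
i=2: S_2 = -2.83 * 1.34^2 ≈ -5.08
i=3: S_3 = -2.83 * 1.34^3 ≈ -6.81
i=4: S_4 = -2.83 * 1.34^4 ≈ -9.12
i=5: S_5 = -2.83 * 1.34^5 ≈ -12.23
The first 6 terms are: [-2.83, -3.79, -5.08, -6.81, -9.12, -12.23]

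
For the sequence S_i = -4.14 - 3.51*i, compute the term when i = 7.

S_7 = -4.14 + -3.51*7 = -4.14 + -24.57 = -28.71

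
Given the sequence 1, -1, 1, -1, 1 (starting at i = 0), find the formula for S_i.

Check ratios: -1 / 1 = -1.0
Common ratio r = -1.
First term a = 1.
Formula: S_i = 1 * (-1)^i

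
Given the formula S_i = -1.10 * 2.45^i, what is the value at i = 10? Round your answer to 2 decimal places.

S_10 = -1.1 * 2.45^10 ≈ -1.1 * 7792.2135 ≈ -8571.43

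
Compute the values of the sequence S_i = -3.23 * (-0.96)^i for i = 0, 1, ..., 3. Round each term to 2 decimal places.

This is a geometric sequence.
i=0: S_0 = -3.23 * (-0.96)^0 = -3.23
i=1: S_1 = -3.23 * (-0.96)^1 ≈ 3.1
i=2: S_2 = -3.23 * (-0.96)^2 ≈ -2.98
i=3: S_3 = -3.23 * (-0.96)^3 ≈ 2.86
The first 4 terms are: [-3.23, 3.1, -2.98, 2.86]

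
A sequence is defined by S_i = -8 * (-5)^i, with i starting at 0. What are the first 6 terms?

This is a geometric sequence.
i=0: S_0 = -8 * (-5)^0 = -8
i=1: S_1 = -8 * (-5)^1 = 40
i=2: S_2 = -8 * (-5)^2 = -200
i=3: S_3 = -8 * (-5)^3 = 1000
i=4: S_4 = -8 * (-5)^4 = -5000
i=5: S_5 = -8 * (-5)^5 = 25000
The first 6 terms are: [-8, 40, -200, 1000, -5000, 25000]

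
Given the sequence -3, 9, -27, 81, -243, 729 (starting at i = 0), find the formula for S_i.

Check ratios: 9 / -3 = -3.0
Common ratio r = -3.
First term a = -3.
Formula: S_i = -3 * (-3)^i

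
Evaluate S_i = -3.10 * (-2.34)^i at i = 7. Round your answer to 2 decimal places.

S_7 = -3.1 * (-2.34)^7 ≈ -3.1 * -384.159 ≈ 1190.89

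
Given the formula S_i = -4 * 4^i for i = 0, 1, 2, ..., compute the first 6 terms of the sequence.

This is a geometric sequence.
i=0: S_0 = -4 * 4^0 = -4
i=1: S_1 = -4 * 4^1 = -16
i=2: S_2 = -4 * 4^2 = -64
i=3: S_3 = -4 * 4^3 = -256
i=4: S_4 = -4 * 4^4 = -1024
i=5: S_5 = -4 * 4^5 = -4096
The first 6 terms are: [-4, -16, -64, -256, -1024, -4096]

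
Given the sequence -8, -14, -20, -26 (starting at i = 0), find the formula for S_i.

Check differences: -14 - -8 = -6
-20 - -14 = -6
Common difference d = -6.
First term a = -8.
Formula: S_i = -8 - 6*i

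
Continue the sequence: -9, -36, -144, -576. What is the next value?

Ratios: -36 / -9 = 4.0
This is a geometric sequence with common ratio r = 4.
Next term = -576 * 4 = -2304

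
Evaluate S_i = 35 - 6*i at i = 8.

S_8 = 35 + -6*8 = 35 + -48 = -13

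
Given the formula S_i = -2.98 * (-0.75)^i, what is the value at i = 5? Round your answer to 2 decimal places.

S_5 = -2.98 * (-0.75)^5 ≈ -2.98 * -0.2373 ≈ 0.71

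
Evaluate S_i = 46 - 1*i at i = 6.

S_6 = 46 + -1*6 = 46 + -6 = 40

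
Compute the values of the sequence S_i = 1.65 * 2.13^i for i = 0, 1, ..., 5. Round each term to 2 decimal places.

This is a geometric sequence.
i=0: S_0 = 1.65 * 2.13^0 = 1.65
i=1: S_1 = 1.65 * 2.13^1 ≈ 3.51
i=2: S_2 = 1.65 * 2.13^2 ≈ 7.49
i=3: S_3 = 1.65 * 2.13^3 ≈ 15.94
i=4: S_4 = 1.65 * 2.13^4 ≈ 33.96
i=5: S_5 = 1.65 * 2.13^5 ≈ 72.34
The first 6 terms are: [1.65, 3.51, 7.49, 15.94, 33.96, 72.34]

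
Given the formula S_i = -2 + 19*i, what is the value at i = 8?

S_8 = -2 + 19*8 = -2 + 152 = 150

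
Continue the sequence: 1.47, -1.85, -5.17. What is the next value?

Differences: -1.85 - 1.47 = -3.32
This is an arithmetic sequence with common difference d = -3.32.
Next term = -5.17 + -3.32 = -8.49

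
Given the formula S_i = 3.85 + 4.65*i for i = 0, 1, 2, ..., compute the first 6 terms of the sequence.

This is an arithmetic sequence.
i=0: S_0 = 3.85 + 4.65*0 = 3.85
i=1: S_1 = 3.85 + 4.65*1 = 8.5
i=2: S_2 = 3.85 + 4.65*2 = 13.15
i=3: S_3 = 3.85 + 4.65*3 = 17.8
i=4: S_4 = 3.85 + 4.65*4 = 22.45
i=5: S_5 = 3.85 + 4.65*5 = 27.1
The first 6 terms are: [3.85, 8.5, 13.15, 17.8, 22.45, 27.1]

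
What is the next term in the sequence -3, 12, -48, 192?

Ratios: 12 / -3 = -4.0
This is a geometric sequence with common ratio r = -4.
Next term = 192 * -4 = -768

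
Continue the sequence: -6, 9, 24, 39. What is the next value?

Differences: 9 - -6 = 15
This is an arithmetic sequence with common difference d = 15.
Next term = 39 + 15 = 54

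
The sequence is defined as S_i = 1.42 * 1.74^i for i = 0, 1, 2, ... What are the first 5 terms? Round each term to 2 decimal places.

This is a geometric sequence.
i=0: S_0 = 1.42 * 1.74^0 = 1.42
i=1: S_1 = 1.42 * 1.74^1 ≈ 2.47
i=2: S_2 = 1.42 * 1.74^2 ≈ 4.3
i=3: S_3 = 1.42 * 1.74^3 ≈ 7.48
i=4: S_4 = 1.42 * 1.74^4 ≈ 13.02
The first 5 terms are: [1.42, 2.47, 4.3, 7.48, 13.02]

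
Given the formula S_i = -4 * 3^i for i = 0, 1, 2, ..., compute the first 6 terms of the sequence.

This is a geometric sequence.
i=0: S_0 = -4 * 3^0 = -4
i=1: S_1 = -4 * 3^1 = -12
i=2: S_2 = -4 * 3^2 = -36
i=3: S_3 = -4 * 3^3 = -108
i=4: S_4 = -4 * 3^4 = -324
i=5: S_5 = -4 * 3^5 = -972
The first 6 terms are: [-4, -12, -36, -108, -324, -972]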